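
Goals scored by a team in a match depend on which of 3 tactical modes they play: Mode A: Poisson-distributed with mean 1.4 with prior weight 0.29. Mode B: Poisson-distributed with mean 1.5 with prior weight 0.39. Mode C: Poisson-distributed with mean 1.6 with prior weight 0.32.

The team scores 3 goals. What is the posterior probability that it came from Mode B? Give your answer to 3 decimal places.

0.389

Posterior ∝ prior × likelihood, so P(k | x) ∝ P(Z=k) f_k(x); normalise over all components.
Poisson probabilities:
  p_A = e^(−1.4)·1.4^3/3! = 0.112777
  p_B = e^(−1.5)·1.5^3/3! = 0.125511
  p_C = e^(−1.6)·1.6^3/3! = 0.137828
Unnormalised posteriors:
  P(Z=A)·p_A = 0.29 × 0.112777 = 0.0327053
  P(Z=B)·p_B = 0.39 × 0.125511 = 0.0489492
  P(Z=C)·p_C = 0.32 × 0.137828 = 0.044105
Evidence: 0.0327053 + 0.0489492 + 0.044105 = 0.125759
P(Mode B | the observation) = 0.0489492 / 0.125759 ≈ 0.389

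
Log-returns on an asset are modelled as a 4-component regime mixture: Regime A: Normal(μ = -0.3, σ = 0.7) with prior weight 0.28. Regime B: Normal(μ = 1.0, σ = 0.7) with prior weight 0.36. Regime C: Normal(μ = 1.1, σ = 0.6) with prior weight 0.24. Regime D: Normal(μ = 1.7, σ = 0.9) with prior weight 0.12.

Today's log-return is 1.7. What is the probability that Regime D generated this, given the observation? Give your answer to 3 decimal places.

0.192

P(component k | x) = P(Z=k)·f_k(x) / marginal(x), where marginal(x) = Σ_j P(Z=j)·f_j(x).
Evaluate each component's likelihood at the observed value:
  f_A = (1/(0.7·√(2π)))·exp(−(1.7−-0.3)²/(2·0.7²)) = 0.569918·exp(-4.08163) = 0.00962014
  f_B = (1/(0.7·√(2π)))·exp(−(1.7−1.0)²/(2·0.7²)) = 0.569918·exp(-0.50000) = 0.345672
  f_C = (1/(0.6·√(2π)))·exp(−(1.7−1.1)²/(2·0.6²)) = 0.664904·exp(-0.50000) = 0.403285
  f_D = (1/(0.9·√(2π)))·exp(−(1.7−1.7)²/(2·0.9²)) = 0.443269·exp(-0.00000) = 0.443269
Unnormalised posteriors:
  P(Z=A)·f_A = 0.28 × 0.00962014 = 0.00269364
  P(Z=B)·f_B = 0.36 × 0.345672 = 0.124442
  P(Z=C)·f_C = 0.24 × 0.403285 = 0.0967883
  P(Z=D)·f_D = 0.12 × 0.443269 = 0.0531923
Normaliser: 0.00269364 + 0.124442 + 0.0967883 + 0.0531923 = 0.277116
So the posterior for Regime D is 0.0531923 / 0.277116 ≈ 0.192.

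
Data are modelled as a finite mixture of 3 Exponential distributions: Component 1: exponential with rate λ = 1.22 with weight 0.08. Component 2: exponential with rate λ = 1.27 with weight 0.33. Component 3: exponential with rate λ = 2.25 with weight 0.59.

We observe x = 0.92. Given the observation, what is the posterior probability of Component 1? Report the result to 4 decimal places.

P(component k | x) = π_k·f_k(x) / marginal(x), where marginal(x) = Σ_j π_j·f_j(x).
Exponential densities:
  f_1 = 1.22·e^(−1.22·0.92) = 1.22·e^(−1.1224) = 0.397107
  f_2 = 1.27·e^(−1.27·0.92) = 1.27·e^(−1.1684) = 0.394797
  f_3 = 2.25·e^(−2.25·0.92) = 2.25·e^(−2.0700) = 0.283918
Multiply by the mixture weights:
  π_1·f_1 = 0.08 × 0.397107 = 0.0317686
  π_2·f_2 = 0.33 × 0.394797 = 0.130283
  π_3·f_3 = 0.59 × 0.283918 = 0.167512
Sum: 0.0317686 + 0.130283 + 0.167512 = 0.329563
So the posterior for Component 1 is 0.0317686 / 0.329563 ≈ 0.0964.

0.0964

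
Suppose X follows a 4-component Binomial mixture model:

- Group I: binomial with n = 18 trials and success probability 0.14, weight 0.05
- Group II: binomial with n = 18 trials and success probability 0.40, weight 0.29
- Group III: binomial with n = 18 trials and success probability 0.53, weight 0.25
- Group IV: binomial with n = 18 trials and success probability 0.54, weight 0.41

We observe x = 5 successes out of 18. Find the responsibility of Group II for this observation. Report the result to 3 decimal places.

0.692

The responsibility of component k is π_k f_k(x) divided by Σ_j π_j f_j(x).
Component likelihoods at x = 5 successes out of 18:
  f_I = C(18,5)·0.14^5·0.86^13 = 8568·5.37824e-05·0.14076 = 0.0648634
  f_II = C(18,5)·0.40^5·0.60^13 = 8568·0.01024·0.00130607 = 0.11459
  f_III = C(18,5)·0.53^5·0.47^13 = 8568·0.0418195·5.461e-05 = 0.0195673
  f_IV = C(18,5)·0.54^5·0.46^13 = 8568·0.0459165·4.12907e-05 = 0.0162443
Unnormalised posteriors:
  π_I·f_I = 0.05 × 0.0648634 = 0.00324317
  π_II·f_II = 0.29 × 0.11459 = 0.033231
  π_III·f_III = 0.25 × 0.0195673 = 0.00489183
  π_IV·f_IV = 0.41 × 0.0162443 = 0.00666015
Marginal: 0.00324317 + 0.033231 + 0.00489183 + 0.00666015 = 0.0480262
Responsibility of Group II: 0.033231 / 0.0480262 ≈ 0.692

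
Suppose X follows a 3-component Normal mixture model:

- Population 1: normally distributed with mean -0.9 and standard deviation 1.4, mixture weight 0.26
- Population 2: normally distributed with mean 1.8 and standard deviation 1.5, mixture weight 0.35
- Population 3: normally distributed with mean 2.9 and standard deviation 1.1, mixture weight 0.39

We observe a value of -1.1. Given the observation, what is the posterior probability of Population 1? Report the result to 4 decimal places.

Apply Bayes' rule: the posterior for each component is proportional to its prior times its likelihood at x.
Component likelihoods at x = -1.1:
  f_1 = (1/(1.4·√(2π)))·exp(−(-1.1−-0.9)²/(2·1.4²)) = 0.284959·exp(-0.01020) = 0.282066
  f_2 = (1/(1.5·√(2π)))·exp(−(-1.1−1.8)²/(2·1.5²)) = 0.265962·exp(-1.86889) = 0.0410365
  f_3 = (1/(1.1·√(2π)))·exp(−(-1.1−2.9)²/(2·1.1²)) = 0.362675·exp(-6.61157) = 0.000487696
Unnormalised posteriors:
  w_1·f_1 = 0.26 × 0.282066 = 0.0733371
  w_2·f_2 = 0.35 × 0.0410365 = 0.0143628
  w_3·f_3 = 0.39 × 0.000487696 = 0.000190201
Normaliser: 0.0733371 + 0.0143628 + 0.000190201 = 0.0878901
Responsibility of Population 1: 0.0733371 / 0.0878901 ≈ 0.8344

0.8344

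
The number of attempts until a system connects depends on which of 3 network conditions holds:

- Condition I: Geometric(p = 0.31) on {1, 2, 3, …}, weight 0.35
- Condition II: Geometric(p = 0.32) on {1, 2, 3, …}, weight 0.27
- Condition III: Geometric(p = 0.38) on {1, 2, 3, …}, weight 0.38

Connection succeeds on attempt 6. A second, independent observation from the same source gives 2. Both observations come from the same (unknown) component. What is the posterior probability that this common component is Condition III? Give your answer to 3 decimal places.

Posterior ∝ prior × likelihood, so P(k | x) ∝ w_k f_k(x); normalise over all components.
Since both observations come from the same component, the likelihood for component k is f_k(x₁)·f_k(x₂).
  p_I = [0.048485] × [0.2139] = 0.0103709
  p_II = [0.0465259] × [0.2176] = 0.010124
  p_III = [0.034813] × [0.2356] = 0.00820195
Weight by the priors:
  w_I·p_I = 0.35 × 0.0103709 = 0.00362983
  w_II·p_II = 0.27 × 0.010124 = 0.00273349
  w_III·p_III = 0.38 × 0.00820195 = 0.00311674
Marginal: 0.00362983 + 0.00273349 + 0.00311674 = 0.00948006
P(Condition III | x₁, x₂) ≈ 0.329

0.329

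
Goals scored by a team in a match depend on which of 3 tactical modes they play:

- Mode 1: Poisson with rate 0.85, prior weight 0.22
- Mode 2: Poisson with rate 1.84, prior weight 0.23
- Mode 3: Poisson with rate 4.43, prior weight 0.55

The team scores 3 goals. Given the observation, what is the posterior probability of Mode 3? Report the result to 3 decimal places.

P(component k | x) = P(Z=k)·f_k(x) / marginal(x), where marginal(x) = Σ_j P(Z=j)·f_j(x).
Poisson probabilities:
  L_1 = e^(−0.85)·0.85^3/3! = 0.0437477
  L_2 = e^(−1.84)·1.84^3/3! = 0.164892
  L_3 = e^(−4.43)·4.43^3/3! = 0.172638
Multiply by the mixture weights:
  P(Z=1)·L_1 = 0.22 × 0.0437477 = 0.00962449
  P(Z=2)·L_2 = 0.23 × 0.164892 = 0.0379252
  P(Z=3)·L_3 = 0.55 × 0.172638 = 0.0949507
Marginal: 0.00962449 + 0.0379252 + 0.0949507 = 0.1425
So the posterior for Mode 3 is 0.0949507 / 0.1425 ≈ 0.666.

0.666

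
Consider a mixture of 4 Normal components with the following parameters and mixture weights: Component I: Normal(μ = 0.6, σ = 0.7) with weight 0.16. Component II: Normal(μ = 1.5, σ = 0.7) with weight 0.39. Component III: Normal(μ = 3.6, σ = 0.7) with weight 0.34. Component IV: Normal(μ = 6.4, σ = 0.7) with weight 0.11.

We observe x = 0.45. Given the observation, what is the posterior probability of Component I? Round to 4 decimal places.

0.5525

Apply Bayes' rule: the posterior for each component is proportional to its prior times its likelihood at x.
Component likelihoods at x = 0.45:
  L_I = (1/(0.7·√(2π)))·exp(−(0.45−0.6)²/(2·0.7²)) = 0.569918·exp(-0.02296) = 0.556982
  L_II = (1/(0.7·√(2π)))·exp(−(0.45−1.5)²/(2·0.7²)) = 0.569918·exp(-1.12500) = 0.185025
  L_III = (1/(0.7·√(2π)))·exp(−(0.45−3.6)²/(2·0.7²)) = 0.569918·exp(-10.12500) = 2.28339e-05
  L_IV = (1/(0.7·√(2π)))·exp(−(0.45−6.4)²/(2·0.7²)) = 0.569918·exp(-36.12500) = 1.16661e-16
Multiply by the mixture weights:
  w_I·L_I = 0.16 × 0.556982 = 0.0891171
  w_II·L_II = 0.39 × 0.185025 = 0.0721598
  w_III·L_III = 0.34 × 2.28339e-05 = 7.76353e-06
  w_IV·L_IV = 0.11 × 1.16661e-16 = 1.28327e-17
Evidence: 0.0891171 + 0.0721598 + 7.76353e-06 + 1.28327e-17 = 0.161285
So the posterior for Component I is 0.0891171 / 0.161285 ≈ 0.5525.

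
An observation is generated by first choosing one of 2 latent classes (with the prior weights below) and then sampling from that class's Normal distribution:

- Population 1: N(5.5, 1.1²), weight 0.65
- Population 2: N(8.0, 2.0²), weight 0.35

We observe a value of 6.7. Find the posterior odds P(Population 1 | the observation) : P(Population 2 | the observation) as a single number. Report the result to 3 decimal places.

Since P(k|x) ∝ w_k f_k(x), the posterior odds are w_i f_i(x) / (w_j f_j(x)).
Component likelihoods at x = 6.7:
  L_1 = 0.20003
  L_2 = 0.161486
Odds = (0.65/0.35) × (0.20003/0.161486) = 1.85714 × 1.23868 ≈ 2.300

2.300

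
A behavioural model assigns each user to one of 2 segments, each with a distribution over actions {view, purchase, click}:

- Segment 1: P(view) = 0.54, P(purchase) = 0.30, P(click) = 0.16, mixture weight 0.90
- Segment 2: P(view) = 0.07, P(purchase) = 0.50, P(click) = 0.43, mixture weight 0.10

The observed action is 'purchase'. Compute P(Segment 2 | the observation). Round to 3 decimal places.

0.156

P(component k | x) = P(Z=k)·f_k(x) / marginal(x), where marginal(x) = Σ_j P(Z=j)·f_j(x).
Evaluate each component's likelihood at the observed value:
  f_1 = 0.3
  f_2 = 0.5
Multiply by the mixture weights:
  P(Z=1)·f_1 = 0.90 × 0.3 = 0.27
  P(Z=2)·f_2 = 0.10 × 0.5 = 0.05
Sum: 0.27 + 0.05 = 0.32
P(Segment 2 | 'purchase') ≈ 0.156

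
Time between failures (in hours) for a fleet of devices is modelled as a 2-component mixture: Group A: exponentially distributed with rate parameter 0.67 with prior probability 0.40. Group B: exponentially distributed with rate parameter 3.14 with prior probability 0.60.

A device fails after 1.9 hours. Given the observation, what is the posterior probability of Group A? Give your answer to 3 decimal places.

0.940

P(component k | x) = P(Z=k)·f_k(x) / marginal(x), where marginal(x) = Σ_j P(Z=j)·f_j(x).
Evaluate each component's likelihood at the observed value:
  f_A = 0.67·e^(−0.67·1.9) = 0.67·e^(−1.2730) = 0.187594
  f_B = 3.14·e^(−3.14·1.9) = 3.14·e^(−5.9660) = 0.00805246
Multiply by the mixture weights:
  P(Z=A)·f_A = 0.40 × 0.187594 = 0.0750374
  P(Z=B)·f_B = 0.60 × 0.00805246 = 0.00483148
Sum: 0.0750374 + 0.00483148 = 0.0798689
P(Group A | data) = 0.0750374 / 0.0798689 ≈ 0.940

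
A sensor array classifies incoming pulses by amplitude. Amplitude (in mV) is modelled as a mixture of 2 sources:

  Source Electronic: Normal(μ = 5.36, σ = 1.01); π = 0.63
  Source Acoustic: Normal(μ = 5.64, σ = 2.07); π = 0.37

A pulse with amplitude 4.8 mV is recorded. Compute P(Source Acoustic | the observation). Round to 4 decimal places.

The responsibility of component k is π_k f_k(x) divided by Σ_j π_j f_j(x).
Component likelihoods at x = 4.8 mV:
  f_Electronic = 0.338714
  f_Acoustic = 0.177493
Unnormalised posteriors:
  π_Electronic·f_Electronic = 0.63 × 0.338714 = 0.21339
  π_Acoustic·f_Acoustic = 0.37 × 0.177493 = 0.0656725
Marginal: 0.21339 + 0.0656725 = 0.279062
Responsibility of Source Acoustic: 0.0656725 / 0.279062 ≈ 0.2353

0.2353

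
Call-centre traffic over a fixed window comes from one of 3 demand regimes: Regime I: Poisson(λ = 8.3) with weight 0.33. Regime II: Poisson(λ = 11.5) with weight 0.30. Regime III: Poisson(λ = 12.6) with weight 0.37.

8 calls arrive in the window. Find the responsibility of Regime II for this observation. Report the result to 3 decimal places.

Posterior ∝ prior × likelihood, so P(k | x) ∝ π_k f_k(x); normalise over all components.
Poisson probabilities:
  f_I = e^(−8.3)·8.3^8/8! = 0.138823
  f_II = e^(−11.5)·11.5^8/8! = 0.0768556
  f_III = e^(−12.6)·12.6^8/8! = 0.0531292
Multiply by the mixture weights:
  π_I·f_I = 0.33 × 0.138823 = 0.0458114
  π_II·f_II = 0.30 × 0.0768556 = 0.0230567
  π_III·f_III = 0.37 × 0.0531292 = 0.0196578
Sum: 0.0458114 + 0.0230567 + 0.0196578 = 0.0885259
Responsibility of Regime II: 0.0230567 / 0.0885259 ≈ 0.260

0.260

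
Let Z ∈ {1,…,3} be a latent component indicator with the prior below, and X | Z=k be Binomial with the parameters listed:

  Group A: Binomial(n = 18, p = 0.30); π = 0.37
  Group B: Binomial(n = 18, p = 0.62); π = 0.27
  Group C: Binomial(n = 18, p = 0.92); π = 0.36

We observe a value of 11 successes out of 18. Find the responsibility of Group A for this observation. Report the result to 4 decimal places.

Posterior ∝ prior × likelihood, so P(k | x) ∝ w_k f_k(x); normalise over all components.
Binomial probabilities:
  f_A = C(18,11)·0.30^11·0.70^7 = 31824·1.77147e-06·0.0823543 = 0.00464275
  f_B = C(18,11)·0.62^11·0.38^7 = 31824·0.00520366·0.00114416 = 0.189474
  f_C = C(18,11)·0.92^11·0.08^7 = 31824·0.399637·2.09715e-08 = 0.000266717
Multiply by the mixture weights:
  w_A·f_A = 0.37 × 0.00464275 = 0.00171782
  w_B·f_B = 0.27 × 0.189474 = 0.0511579
  w_C·f_C = 0.36 × 0.000266717 = 9.60181e-05
Normaliser: 0.00171782 + 0.0511579 + 9.60181e-05 = 0.0529717
Responsibility of Group A: 0.00171782 / 0.0529717 ≈ 0.0324

0.0324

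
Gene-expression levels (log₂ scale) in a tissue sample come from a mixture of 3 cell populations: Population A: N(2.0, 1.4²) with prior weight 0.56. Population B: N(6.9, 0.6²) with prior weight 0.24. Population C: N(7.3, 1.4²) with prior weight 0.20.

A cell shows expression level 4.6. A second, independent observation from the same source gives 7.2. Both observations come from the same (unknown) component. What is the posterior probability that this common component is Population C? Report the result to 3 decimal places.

0.974

By Bayes' theorem, P(k | x) = π_k f_k(x) / Σ_j π_j f_j(x).
Since both observations come from the same component, the likelihood for component k is f_k(x₁)·f_k(x₂).
  L_A = [0.0507979] × [0.000287764] = 1.46178e-05
  L_B = [0.000428451] × [0.586776] = 0.000251404
  L_C = [0.0443739] × [0.284233] = 0.0126125
Weight by the priors:
  π_A·L_A = 0.56 × 1.46178e-05 = 8.18597e-06
  π_B·L_B = 0.24 × 0.000251404 = 6.0337e-05
  π_C·L_C = 0.20 × 0.0126125 = 0.0025225
Normaliser: 8.18597e-06 + 6.0337e-05 + 0.0025225 = 0.00259102
P(Population C | data) ≈ 0.974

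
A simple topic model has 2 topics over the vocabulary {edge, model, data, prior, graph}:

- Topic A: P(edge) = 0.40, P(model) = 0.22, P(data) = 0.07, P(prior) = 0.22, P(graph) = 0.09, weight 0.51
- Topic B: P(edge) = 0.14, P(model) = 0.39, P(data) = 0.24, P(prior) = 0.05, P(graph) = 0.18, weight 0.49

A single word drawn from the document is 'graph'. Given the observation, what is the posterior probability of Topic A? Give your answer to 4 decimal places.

0.3423

By Bayes' theorem, P(k | x) = π_k f_k(x) / Σ_j π_j f_j(x).
Component likelihoods at x = 'graph':
  f_A = 0.09
  f_B = 0.18
Prior × likelihood for each component:
  π_A·f_A = 0.51 × 0.09 = 0.0459
  π_B·f_B = 0.49 × 0.18 = 0.0882
Evidence: 0.0459 + 0.0882 = 0.1341
So the posterior for Topic A is 0.0459 / 0.1341 ≈ 0.3423.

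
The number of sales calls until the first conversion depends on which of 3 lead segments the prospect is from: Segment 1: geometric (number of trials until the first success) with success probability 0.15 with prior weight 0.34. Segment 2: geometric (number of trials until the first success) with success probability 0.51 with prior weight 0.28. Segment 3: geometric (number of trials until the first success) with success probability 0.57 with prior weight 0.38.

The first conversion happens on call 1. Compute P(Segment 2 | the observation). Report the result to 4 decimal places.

0.3480

Apply Bayes' rule: the posterior for each component is proportional to its prior times its likelihood at x.
Evaluate each component's likelihood at the observed value:
  p_1 = 0.15
  p_2 = 0.51
  p_3 = 0.57
Prior × likelihood for each component:
  P(Z=1)·p_1 = 0.34 × 0.15 = 0.051
  P(Z=2)·p_2 = 0.28 × 0.51 = 0.1428
  P(Z=3)·p_3 = 0.38 × 0.57 = 0.2166
Marginal: 0.051 + 0.1428 + 0.2166 = 0.4104
Responsibility of Segment 2: 0.1428 / 0.4104 ≈ 0.3480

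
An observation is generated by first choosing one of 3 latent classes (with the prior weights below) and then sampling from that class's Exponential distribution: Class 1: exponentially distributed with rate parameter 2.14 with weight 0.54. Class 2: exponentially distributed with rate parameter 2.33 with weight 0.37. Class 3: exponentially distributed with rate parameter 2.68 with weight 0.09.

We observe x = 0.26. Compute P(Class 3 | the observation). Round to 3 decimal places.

Posterior ∝ prior × likelihood, so P(k | x) ∝ P(Z=k) f_k(x); normalise over all components.
Evaluate each component's likelihood at the observed value:
  L_1 = 2.14·e^(−2.14·0.26) = 2.14·e^(−0.5564) = 1.2268
  L_2 = 2.33·e^(−2.33·0.26) = 2.33·e^(−0.6058) = 1.27134
  L_3 = 2.68·e^(−2.68·0.26) = 2.68·e^(−0.6968) = 1.33511
Unnormalised posteriors:
  P(Z=1)·L_1 = 0.54 × 1.2268 = 0.66247
  P(Z=2)·L_2 = 0.37 × 1.27134 = 0.470394
  P(Z=3)·L_3 = 0.09 × 1.33511 = 0.12016
Sum: 0.66247 + 0.470394 + 0.12016 = 1.25302
P(Class 3 | 0.26) ≈ 0.096

0.096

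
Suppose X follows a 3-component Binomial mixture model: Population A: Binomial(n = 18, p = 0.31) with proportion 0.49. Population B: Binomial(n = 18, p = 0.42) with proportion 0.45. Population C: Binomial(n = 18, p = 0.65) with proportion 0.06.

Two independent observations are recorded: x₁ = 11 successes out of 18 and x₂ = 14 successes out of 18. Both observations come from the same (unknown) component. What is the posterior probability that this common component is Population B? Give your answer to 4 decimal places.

0.0340

The responsibility of component k is π_k f_k(x) divided by Σ_j π_j f_j(x).
Since both observations come from the same component, the likelihood for component k is f_k(x₁)·f_k(x₂).
  L_A = [0.00602112] × [5.25027e-05] = 3.16125e-07
  L_B = [0.0504072] × [0.00184045] = 9.27719e-05
  L_C = [0.179175] × [0.110352] = 0.0197724
Unnormalised posteriors:
  π_A·L_A = 0.49 × 3.16125e-07 = 1.54901e-07
  π_B·L_B = 0.45 × 9.27719e-05 = 4.17473e-05
  π_C·L_C = 0.06 × 0.0197724 = 0.00118634
Denominator: 1.54901e-07 + 4.17473e-05 + 0.00118634 = 0.00122824
P(Population B | x) ≈ 0.0340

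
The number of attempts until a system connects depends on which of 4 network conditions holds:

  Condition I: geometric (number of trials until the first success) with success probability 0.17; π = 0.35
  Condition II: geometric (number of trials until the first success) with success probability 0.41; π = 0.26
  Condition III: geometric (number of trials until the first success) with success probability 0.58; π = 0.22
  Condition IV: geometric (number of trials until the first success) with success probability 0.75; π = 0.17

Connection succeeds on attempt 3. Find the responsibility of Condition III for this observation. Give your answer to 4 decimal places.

0.2073

Posterior ∝ prior × likelihood, so P(k | x) ∝ π_k f_k(x); normalise over all components.
Evaluate each component's likelihood at the observed value:
  f_I = 0.117113
  f_II = 0.142721
  f_III = 0.102312
  f_IV = 0.046875
Weight by the priors:
  π_I·f_I = 0.35 × 0.117113 = 0.0409895
  π_II·f_II = 0.26 × 0.142721 = 0.0371075
  π_III·f_III = 0.22 × 0.102312 = 0.0225086
  π_IV·f_IV = 0.17 × 0.046875 = 0.00796875
Sum: 0.0409895 + 0.0371075 + 0.0225086 + 0.00796875 = 0.108574
P(Condition III | x) ≈ 0.2073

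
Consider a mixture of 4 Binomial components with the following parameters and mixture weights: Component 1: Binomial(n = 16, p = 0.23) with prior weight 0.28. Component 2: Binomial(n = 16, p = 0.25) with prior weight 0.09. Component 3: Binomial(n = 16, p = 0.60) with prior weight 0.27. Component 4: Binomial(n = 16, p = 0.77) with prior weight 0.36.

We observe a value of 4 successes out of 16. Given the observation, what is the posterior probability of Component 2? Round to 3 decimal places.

0.243

The responsibility of component k is π_k f_k(x) divided by Σ_j π_j f_j(x).
Binomial probabilities:
  p_1 = C(16,4)·0.23^4·0.77^12 = 1820·0.00279841·0.0434399 = 0.221244
  p_2 = C(16,4)·0.25^4·0.75^12 = 1820·0.00390625·0.0316764 = 0.225199
  p_3 = C(16,4)·0.60^4·0.40^12 = 1820·0.1296·1.67772e-05 = 0.00395728
  p_4 = C(16,4)·0.77^4·0.23^12 = 1820·0.35153·2.19146e-08 = 1.40207e-05
Unnormalised posteriors:
  π_1·p_1 = 0.28 × 0.221244 = 0.0619483
  π_2·p_2 = 0.09 × 0.225199 = 0.0202679
  π_3·p_3 = 0.27 × 0.00395728 = 0.00106846
  π_4·p_4 = 0.36 × 1.40207e-05 = 5.04744e-06
Denominator: 0.0619483 + 0.0202679 + 0.00106846 + 5.04744e-06 = 0.0832897
P(Component 2 | data) ≈ 0.243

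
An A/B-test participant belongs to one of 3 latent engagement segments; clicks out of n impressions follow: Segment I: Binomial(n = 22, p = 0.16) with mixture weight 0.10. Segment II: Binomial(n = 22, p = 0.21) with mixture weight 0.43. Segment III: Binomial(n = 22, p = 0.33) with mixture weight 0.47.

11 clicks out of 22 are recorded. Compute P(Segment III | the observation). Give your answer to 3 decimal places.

By Bayes' theorem, P(k | x) = π_k f_k(x) / Σ_j π_j f_j(x).
Component likelihoods at x = 11 clicks out of 22:
  L_I = C(22,11)·0.16^11·0.84^11 = 705432·1.75922e-09·0.146917 = 0.000182325
  L_II = C(22,11)·0.21^11·0.79^11 = 705432·3.50278e-08·0.0747994 = 0.00184827
  L_III = C(22,11)·0.33^11·0.67^11 = 705432·5.05421e-06·0.012213 = 0.0435443
Unnormalised posteriors:
  π_I·L_I = 0.10 × 0.000182325 = 1.82325e-05
  π_II·L_II = 0.43 × 0.00184827 = 0.000794756
  π_III·L_III = 0.47 × 0.0435443 = 0.0204658
Denominator: 1.82325e-05 + 0.000794756 + 0.0204658 = 0.0212788
P(Segment III | the observation) = 0.0204658 / 0.0212788 ≈ 0.962

0.962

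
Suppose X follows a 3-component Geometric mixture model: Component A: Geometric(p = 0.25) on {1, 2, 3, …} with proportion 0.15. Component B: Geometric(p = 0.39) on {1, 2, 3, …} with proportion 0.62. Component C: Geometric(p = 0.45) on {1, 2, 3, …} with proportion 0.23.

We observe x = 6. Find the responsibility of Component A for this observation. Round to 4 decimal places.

0.2577

P(component k | x) = π_k·f_k(x) / marginal(x), where marginal(x) = Σ_j π_j·f_j(x).
Evaluate each component's likelihood at the observed value:
  f_A = 0.0593262
  f_B = 0.0329393
  f_C = 0.0226478
Multiply by the mixture weights:
  π_A·f_A = 0.15 × 0.0593262 = 0.00889893
  π_B·f_B = 0.62 × 0.0329393 = 0.0204223
  π_C·f_C = 0.23 × 0.0226478 = 0.00520899
Sum: 0.00889893 + 0.0204223 + 0.00520899 = 0.0345303
Responsibility of Component A: 0.00889893 / 0.0345303 ≈ 0.2577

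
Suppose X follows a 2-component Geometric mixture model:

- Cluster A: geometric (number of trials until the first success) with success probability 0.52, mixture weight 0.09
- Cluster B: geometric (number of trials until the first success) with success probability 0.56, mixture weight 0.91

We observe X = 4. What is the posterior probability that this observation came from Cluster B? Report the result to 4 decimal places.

Posterior ∝ prior × likelihood, so P(k | x) ∝ π_k f_k(x); normalise over all components.
Geometric probabilities:
  L_A = 0.0575078
  L_B = 0.047703
Unnormalised posteriors:
  π_A·L_A = 0.09 × 0.0575078 = 0.00517571
  π_B·L_B = 0.91 × 0.047703 = 0.0434098
Denominator: 0.00517571 + 0.0434098 = 0.0485855
P(Cluster B | the observation) = 0.0434098 / 0.0485855 ≈ 0.8935

0.8935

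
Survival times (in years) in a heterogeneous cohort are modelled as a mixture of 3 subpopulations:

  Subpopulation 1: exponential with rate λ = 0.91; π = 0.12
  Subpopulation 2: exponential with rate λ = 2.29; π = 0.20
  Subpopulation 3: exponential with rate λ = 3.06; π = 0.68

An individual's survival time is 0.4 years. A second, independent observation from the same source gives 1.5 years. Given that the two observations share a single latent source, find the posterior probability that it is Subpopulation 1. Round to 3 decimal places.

0.352

Apply Bayes' rule: the posterior for each component is proportional to its prior times its likelihood at x.
Since both observations come from the same component, the likelihood for component k is f_k(x₁)·f_k(x₂).
  f_1 = [0.632351] × [0.232396] = 0.146956
  f_2 = [0.916266] × [0.0737962] = 0.067617
  f_3 = [0.899798] × [0.0310677] = 0.0279547
Weight by the priors:
  π_1·f_1 = 0.12 × 0.146956 = 0.0176347
  π_2·f_2 = 0.20 × 0.067617 = 0.0135234
  π_3·f_3 = 0.68 × 0.0279547 = 0.0190092
Marginal: 0.0176347 + 0.0135234 + 0.0190092 = 0.0501673
Responsibility of Subpopulation 1: 0.0176347 / 0.0501673 ≈ 0.352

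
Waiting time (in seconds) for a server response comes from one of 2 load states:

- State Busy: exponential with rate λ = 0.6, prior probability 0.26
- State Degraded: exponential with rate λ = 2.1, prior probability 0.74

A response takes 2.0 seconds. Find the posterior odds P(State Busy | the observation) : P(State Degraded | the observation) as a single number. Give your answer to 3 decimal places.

Since P(k|x) ∝ π_k f_k(x), the posterior odds are π_i f_i(x) / (π_j f_j(x)).
Evaluate each component's likelihood at the observed value:
  L_Busy = 0.180717
  L_Degraded = 0.0314907
0.0469863 / 0.0233031 ≈ 2.016

2.016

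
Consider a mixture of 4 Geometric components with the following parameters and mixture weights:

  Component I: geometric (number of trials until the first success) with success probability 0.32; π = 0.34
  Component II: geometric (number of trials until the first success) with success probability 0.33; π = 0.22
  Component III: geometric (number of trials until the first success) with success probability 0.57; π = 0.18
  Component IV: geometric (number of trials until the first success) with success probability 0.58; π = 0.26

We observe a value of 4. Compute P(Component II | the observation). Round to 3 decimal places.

The responsibility of component k is P(Z=k) f_k(x) divided by Σ_j P(Z=j) f_j(x).
Geometric probabilities:
  f_I = 0.32·(1−0.32)^3 = 0.32·0.314432 = 0.100618
  f_II = 0.33·(1−0.33)^3 = 0.33·0.300763 = 0.0992518
  f_III = 0.57·(1−0.57)^3 = 0.57·0.079507 = 0.045319
  f_IV = 0.58·(1−0.58)^3 = 0.58·0.074088 = 0.042971
Prior × likelihood for each component:
  P(Z=I)·f_I = 0.34 × 0.100618 = 0.0342102
  P(Z=II)·f_II = 0.22 × 0.0992518 = 0.0218354
  P(Z=III)·f_III = 0.18 × 0.045319 = 0.00815742
  P(Z=IV)·f_IV = 0.26 × 0.042971 = 0.0111725
Evidence: 0.0342102 + 0.0218354 + 0.00815742 + 0.0111725 = 0.0753755
Responsibility of Component II: 0.0218354 / 0.0753755 ≈ 0.290

0.290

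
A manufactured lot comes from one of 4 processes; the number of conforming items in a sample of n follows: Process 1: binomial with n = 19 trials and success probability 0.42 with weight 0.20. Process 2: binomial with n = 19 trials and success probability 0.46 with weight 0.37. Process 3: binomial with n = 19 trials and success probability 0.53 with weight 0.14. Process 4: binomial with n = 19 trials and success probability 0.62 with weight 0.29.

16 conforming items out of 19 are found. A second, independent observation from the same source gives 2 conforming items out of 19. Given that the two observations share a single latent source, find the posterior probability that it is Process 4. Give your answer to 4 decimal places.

0.0792

P(component k | x) = P(Z=k)·f_k(x) / marginal(x), where marginal(x) = Σ_j P(Z=j)·f_j(x).
Since both observations come from the same component, the likelihood for component k is f_k(x₁)·f_k(x₂).
  p_1 = [0.000177254] × [0.00286926] = 5.08589e-07
  p_2 = [0.00061324] × [0.00102142] = 6.26377e-07
  p_3 = [0.0038997] × [0.000128] = 4.99163e-07
  p_4 = [0.0253479] × [4.72172e-06] = 1.19686e-07
Multiply by the mixture weights:
  P(Z=1)·p_1 = 0.20 × 5.08589e-07 = 1.01718e-07
  P(Z=2)·p_2 = 0.37 × 6.26377e-07 = 2.3176e-07
  P(Z=3)·p_3 = 0.14 × 4.99163e-07 = 6.98829e-08
  P(Z=4)·p_4 = 0.29 × 1.19686e-07 = 3.47089e-08
Normaliser: 1.01718e-07 + 2.3176e-07 + 6.98829e-08 + 3.47089e-08 = 4.38069e-07
So the posterior for Process 4 is 3.47089e-08 / 4.38069e-07 ≈ 0.0792.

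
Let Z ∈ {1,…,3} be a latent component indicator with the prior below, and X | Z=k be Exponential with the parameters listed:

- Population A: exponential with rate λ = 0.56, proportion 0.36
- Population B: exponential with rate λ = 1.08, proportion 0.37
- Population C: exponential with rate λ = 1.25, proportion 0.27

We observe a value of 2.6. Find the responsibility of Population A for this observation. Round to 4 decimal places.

Posterior ∝ prior × likelihood, so P(k | x) ∝ π_k f_k(x); normalise over all components.
Component likelihoods at x = 2.6:
  f_A = 0.130574
  f_B = 0.0651516
  f_C = 0.0484678
Weight by the priors:
  π_A·f_A = 0.36 × 0.130574 = 0.0470065
  π_B·f_B = 0.37 × 0.0651516 = 0.0241061
  π_C·f_C = 0.27 × 0.0484678 = 0.0130863
Denominator: 0.0470065 + 0.0241061 + 0.0130863 = 0.0841989
P(Population A | the observation) ≈ 0.5583

0.5583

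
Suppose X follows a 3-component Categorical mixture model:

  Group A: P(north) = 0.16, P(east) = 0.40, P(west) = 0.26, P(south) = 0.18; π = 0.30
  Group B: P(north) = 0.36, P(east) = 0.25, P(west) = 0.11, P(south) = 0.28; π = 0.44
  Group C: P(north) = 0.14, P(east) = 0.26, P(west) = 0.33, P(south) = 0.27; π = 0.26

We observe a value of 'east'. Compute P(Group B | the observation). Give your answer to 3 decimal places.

0.370

By Bayes' theorem, P(k | x) = π_k f_k(x) / Σ_j π_j f_j(x).
Evaluate each component's likelihood at the observed value:
  f_A = P(east | comp) = 0.40
  f_B = P(east | comp) = 0.25
  f_C = P(east | comp) = 0.26
Prior × likelihood for each component:
  π_A·f_A = 0.30 × 0.4 = 0.12
  π_B·f_B = 0.44 × 0.25 = 0.11
  π_C·f_C = 0.26 × 0.26 = 0.0676
Evidence: 0.12 + 0.11 + 0.0676 = 0.2976
P(Group B | x) ≈ 0.370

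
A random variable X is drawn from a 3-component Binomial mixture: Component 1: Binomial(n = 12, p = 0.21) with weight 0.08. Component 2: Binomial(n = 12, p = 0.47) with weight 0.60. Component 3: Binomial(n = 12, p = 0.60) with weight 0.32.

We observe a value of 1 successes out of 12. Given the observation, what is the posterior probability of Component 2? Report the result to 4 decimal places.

By Bayes' theorem, P(k | x) = P(Z=k) f_k(x) / Σ_j P(Z=j) f_j(x).
Component likelihoods at x = 1 successes out of 12:
  f_1 = C(12,1)·0.21^1·0.79^11 = 12·0.21·0.0747994 = 0.188494
  f_2 = C(12,1)·0.47^1·0.53^11 = 12·0.47·0.000926904 = 0.00522774
  f_3 = C(12,1)·0.60^1·0.40^11 = 12·0.6·4.1943e-05 = 0.00030199
Weight by the priors:
  P(Z=1)·f_1 = 0.08 × 0.188494 = 0.0150796
  P(Z=2)·f_2 = 0.60 × 0.00522774 = 0.00313664
  P(Z=3)·f_3 = 0.32 × 0.00030199 = 9.66368e-05
Sum: 0.0150796 + 0.00313664 + 9.66368e-05 = 0.0183128
P(Component 2 | data) = 0.00313664 / 0.0183128 ≈ 0.1713

0.1713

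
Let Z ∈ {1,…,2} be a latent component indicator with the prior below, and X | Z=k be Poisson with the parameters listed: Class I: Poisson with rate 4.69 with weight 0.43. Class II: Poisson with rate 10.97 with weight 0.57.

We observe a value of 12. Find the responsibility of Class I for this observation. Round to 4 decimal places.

0.0148

Apply Bayes' rule: the posterior for each component is proportional to its prior times its likelihood at x.
Component likelihoods at x = 12:
  p_I = e^(−4.69)·4.69^12/12! = 0.00217218
  p_II = e^(−10.97)·10.97^12/12! = 0.109127
Weight by the priors:
  π_I·p_I = 0.43 × 0.00217218 = 0.000934038
  π_II·p_II = 0.57 × 0.109127 = 0.0622024
Normaliser: 0.000934038 + 0.0622024 = 0.0631364
P(Class I | 12) ≈ 0.0148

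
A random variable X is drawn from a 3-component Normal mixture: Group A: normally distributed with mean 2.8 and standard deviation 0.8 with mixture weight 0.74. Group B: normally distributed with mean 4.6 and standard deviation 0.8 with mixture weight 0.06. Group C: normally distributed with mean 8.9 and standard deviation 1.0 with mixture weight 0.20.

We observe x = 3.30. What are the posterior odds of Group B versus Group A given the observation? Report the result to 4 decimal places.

Since P(k|x) ∝ π_k f_k(x), the posterior odds are π_i f_i(x) / (π_j f_j(x)).
Evaluate each component's likelihood at the observed value:
  f_A = (1/(0.8·√(2π)))·exp(−(3.30−2.8)²/(2·0.8²)) = 0.498678·exp(-0.19531) = 0.410201
  f_B = (1/(0.8·√(2π)))·exp(−(3.30−4.6)²/(2·0.8²)) = 0.498678·exp(-1.32031) = 0.133173
  f_C = (1/(1.0·√(2π)))·exp(−(3.30−8.9)²/(2·1.0²)) = 0.398942·exp(-15.68000) = 6.18262e-08
0.00799037 / 0.303549 ≈ 0.0263

0.0263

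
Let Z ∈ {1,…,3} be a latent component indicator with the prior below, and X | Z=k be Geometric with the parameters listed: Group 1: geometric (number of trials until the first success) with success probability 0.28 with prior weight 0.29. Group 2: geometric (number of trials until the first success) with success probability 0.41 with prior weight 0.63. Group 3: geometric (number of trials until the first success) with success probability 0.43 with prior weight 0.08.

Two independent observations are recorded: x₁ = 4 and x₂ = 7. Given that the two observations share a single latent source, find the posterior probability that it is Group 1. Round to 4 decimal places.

P(component k | x) = P(Z=k)·f_k(x) / marginal(x), where marginal(x) = Σ_j P(Z=j)·f_j(x).
Since both observations come from the same component, the likelihood for component k is f_k(x₁)·f_k(x₂).
  p_1 = [0.104509] × [0.0390079] = 0.0040767
  p_2 = [0.0842054] × [0.017294] = 0.00145625
  p_3 = [0.079633] × [0.0147475] = 0.00117439
Prior × likelihood for each component:
  P(Z=1)·p_1 = 0.29 × 0.0040767 = 0.00118224
  P(Z=2)·p_2 = 0.63 × 0.00145625 = 0.000917437
  P(Z=3)·p_3 = 0.08 × 0.00117439 = 9.39508e-05
Normaliser: 0.00118224 + 0.000917437 + 9.39508e-05 = 0.00219363
Responsibility of Group 1: 0.00118224 / 0.00219363 ≈ 0.5389

0.5389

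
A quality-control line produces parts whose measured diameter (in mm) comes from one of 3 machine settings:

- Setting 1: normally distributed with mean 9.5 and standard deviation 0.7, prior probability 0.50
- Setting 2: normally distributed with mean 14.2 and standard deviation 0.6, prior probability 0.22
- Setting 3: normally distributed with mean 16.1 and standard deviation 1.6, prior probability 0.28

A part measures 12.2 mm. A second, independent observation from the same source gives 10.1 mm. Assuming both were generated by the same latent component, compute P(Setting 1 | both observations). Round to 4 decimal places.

By Bayes' theorem, P(k | x) = w_k f_k(x) / Σ_j w_j f_j(x).
Since both observations come from the same component, the likelihood for component k is f_k(x₁)·f_k(x₂).
  p_1 = [(1/(0.7·√(2π)))·exp(−(12.2−9.5)²/(2·0.7²)) = 0.569918·exp(-7.43878) = 0.000335114] × [0.394707] = 0.000132272
  p_2 = [(1/(0.6·√(2π)))·exp(−(12.2−14.2)²/(2·0.6²)) = 0.664904·exp(-5.55556) = 0.00257046] × [4.82158e-11] = 1.23937e-13
  p_3 = [(1/(1.6·√(2π)))·exp(−(12.2−16.1)²/(2·1.6²)) = 0.249339·exp(-2.97070) = 0.0127829] × [0.000220372] = 2.817e-06
Unnormalised posteriors:
  w_1·p_1 = 0.50 × 0.000132272 = 6.6136e-05
  w_2·p_2 = 0.22 × 1.23937e-13 = 2.72661e-14
  w_3·p_3 = 0.28 × 2.817e-06 = 7.8876e-07
Normaliser: 6.6136e-05 + 2.72661e-14 + 7.8876e-07 = 6.69248e-05
Responsibility of Setting 1: 6.6136e-05 / 6.69248e-05 ≈ 0.9882

0.9882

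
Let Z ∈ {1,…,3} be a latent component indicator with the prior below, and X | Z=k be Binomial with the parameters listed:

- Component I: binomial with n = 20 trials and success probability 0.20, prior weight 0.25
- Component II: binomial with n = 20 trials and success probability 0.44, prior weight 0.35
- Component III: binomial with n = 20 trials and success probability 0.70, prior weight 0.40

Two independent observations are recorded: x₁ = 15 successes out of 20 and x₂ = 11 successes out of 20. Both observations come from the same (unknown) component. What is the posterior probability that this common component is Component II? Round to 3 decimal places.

0.030

By Bayes' theorem, P(k | x) = π_k f_k(x) / Σ_j π_j f_j(x).
Since both observations come from the same component, the likelihood for component k is f_k(x₁)·f_k(x₂).
  L_I = [C(20,15)·0.20^15·0.80^5 = 15504·3.2768e-11·0.32768 = 1.66473e-07] × [0.000461685] = 7.6858e-11
  L_II = [C(20,15)·0.44^15·0.56^5 = 15504·4.48529e-06·0.0550732 = 0.00382978] × [0.108862] = 0.000416919
  L_III = [C(20,15)·0.70^15·0.30^5 = 15504·0.00474756·0.00243 = 0.178863] × [0.0653696] = 0.0116922
Weight by the priors:
  π_I·L_I = 0.25 × 7.6858e-11 = 1.92145e-11
  π_II·L_II = 0.35 × 0.000416919 = 0.000145922
  π_III·L_III = 0.40 × 0.0116922 = 0.00467688
Normaliser: 1.92145e-11 + 0.000145922 + 0.00467688 = 0.0048228
So the posterior for Component II is 0.000145922 / 0.0048228 ≈ 0.030.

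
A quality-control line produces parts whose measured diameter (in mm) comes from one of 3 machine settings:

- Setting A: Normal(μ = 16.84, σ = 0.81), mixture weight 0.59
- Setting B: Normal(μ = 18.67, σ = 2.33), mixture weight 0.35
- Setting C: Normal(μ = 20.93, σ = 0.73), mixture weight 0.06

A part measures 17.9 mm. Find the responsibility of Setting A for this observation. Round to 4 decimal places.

The responsibility of component k is π_k f_k(x) divided by Σ_j π_j f_j(x).
Component likelihoods at x = 17.9 mm:
  f_A = (1/(0.81·√(2π)))·exp(−(17.9−16.84)²/(2·0.81²)) = 0.492521·exp(-0.85627) = 0.209195
  f_B = (1/(2.33·√(2π)))·exp(−(17.9−18.67)²/(2·2.33²)) = 0.171220·exp(-0.05461) = 0.162121
  f_C = (1/(0.73·√(2π)))·exp(−(17.9−20.93)²/(2·0.73²)) = 0.546496·exp(-8.61409) = 9.92052e-05
Weight by the priors:
  π_A·f_A = 0.59 × 0.209195 = 0.123425
  π_B·f_B = 0.35 × 0.162121 = 0.0567423
  π_C·f_C = 0.06 × 9.92052e-05 = 5.95231e-06
Marginal: 0.123425 + 0.0567423 + 5.95231e-06 = 0.180173
So the posterior for Setting A is 0.123425 / 0.180173 ≈ 0.6850.

0.6850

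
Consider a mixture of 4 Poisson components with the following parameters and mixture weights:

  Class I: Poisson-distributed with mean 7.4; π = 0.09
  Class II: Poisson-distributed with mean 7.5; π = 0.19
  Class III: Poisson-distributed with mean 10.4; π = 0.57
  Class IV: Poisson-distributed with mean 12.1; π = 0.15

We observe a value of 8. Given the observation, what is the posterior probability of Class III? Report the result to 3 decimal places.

0.552

Posterior ∝ prior × likelihood, so P(k | x) ∝ π_k f_k(x); normalise over all components.
Poisson probabilities:
  L_I = 0.136318
  L_II = 0.137329
  L_III = 0.103296
  L_IV = 0.0633577
Multiply by the mixture weights:
  π_I·L_I = 0.09 × 0.136318 = 0.0122686
  π_II·L_II = 0.19 × 0.137329 = 0.0260924
  π_III·L_III = 0.57 × 0.103296 = 0.0588787
  π_IV·L_IV = 0.15 × 0.0633577 = 0.00950365
Marginal: 0.0122686 + 0.0260924 + 0.0588787 + 0.00950365 = 0.106743
So the posterior for Class III is 0.0588787 / 0.106743 ≈ 0.552.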